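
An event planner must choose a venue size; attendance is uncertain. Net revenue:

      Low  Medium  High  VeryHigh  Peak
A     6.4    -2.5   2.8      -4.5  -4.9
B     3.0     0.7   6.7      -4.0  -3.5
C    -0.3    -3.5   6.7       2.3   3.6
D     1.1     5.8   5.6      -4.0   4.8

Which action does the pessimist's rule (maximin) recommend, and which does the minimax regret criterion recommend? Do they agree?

maximin → C; minimax regret → D (disagree)

Row minima: A=-4.9, B=-4.0, C=-3.5, D=-4.0
Best worst-case = -3.5 → C.
Column bests: Low=6.4, Medium=5.8, High=6.7, VeryHigh=2.3, Peak=4.8.
A regrets: 0.0, 8.3, 3.9, 6.8, 9.7 → max 9.7
B regrets: 3.4, 5.1, 0.0, 6.3, 8.3 → max 8.3
C regrets: 6.7, 9.3, 0.0, 0.0, 1.2 → max 9.3
D regrets: 5.3, 0.0, 1.1, 6.3, 0.0 → max 6.3
Smallest max regret = 6.3 → D.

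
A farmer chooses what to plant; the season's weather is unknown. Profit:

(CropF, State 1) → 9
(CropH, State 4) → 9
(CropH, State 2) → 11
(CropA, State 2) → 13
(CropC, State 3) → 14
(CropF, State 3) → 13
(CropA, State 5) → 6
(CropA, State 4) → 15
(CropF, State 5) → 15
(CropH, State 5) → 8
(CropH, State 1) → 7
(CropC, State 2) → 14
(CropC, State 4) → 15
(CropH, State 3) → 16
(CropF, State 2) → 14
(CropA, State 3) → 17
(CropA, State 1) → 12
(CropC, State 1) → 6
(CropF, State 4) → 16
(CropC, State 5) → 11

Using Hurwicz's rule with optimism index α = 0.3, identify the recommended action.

CropC: 0.3·15 + 0.7·6 = 8.7
CropH: 0.3·16 + 0.7·7 = 9.7
CropF: 0.3·16 + 0.7·9 = 11.1
CropA: 0.3·17 + 0.7·6 = 9.3
Highest Hurwicz score = 11.1 → CropF.

CropF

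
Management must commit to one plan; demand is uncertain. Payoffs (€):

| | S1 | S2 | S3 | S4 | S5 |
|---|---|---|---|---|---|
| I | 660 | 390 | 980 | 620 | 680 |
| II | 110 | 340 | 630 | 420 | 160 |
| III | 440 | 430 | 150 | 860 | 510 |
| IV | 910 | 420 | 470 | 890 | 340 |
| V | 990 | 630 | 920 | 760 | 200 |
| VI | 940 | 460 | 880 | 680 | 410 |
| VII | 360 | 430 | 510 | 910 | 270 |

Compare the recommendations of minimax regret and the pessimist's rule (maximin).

minimax regret → VI; maximin → VI (agree)

Column bests: S1=990, S2=630, S3=980, S4=910, S5=680.
I regrets: 330, 240, 0, 290, 0 → max 330
II regrets: 880, 290, 350, 490, 520 → max 880
III regrets: 550, 200, 830, 50, 170 → max 830
IV regrets: 80, 210, 510, 20, 340 → max 510
V regrets: 0, 0, 60, 150, 480 → max 480
VI regrets: 50, 170, 100, 230, 270 → max 270
VII regrets: 630, 200, 470, 0, 410 → max 630
Smallest max regret = 270 → VI.
Row minima: I=390, II=110, III=150, IV=340, V=200, VI=410, VII=270
Best worst-case = 410 → VI.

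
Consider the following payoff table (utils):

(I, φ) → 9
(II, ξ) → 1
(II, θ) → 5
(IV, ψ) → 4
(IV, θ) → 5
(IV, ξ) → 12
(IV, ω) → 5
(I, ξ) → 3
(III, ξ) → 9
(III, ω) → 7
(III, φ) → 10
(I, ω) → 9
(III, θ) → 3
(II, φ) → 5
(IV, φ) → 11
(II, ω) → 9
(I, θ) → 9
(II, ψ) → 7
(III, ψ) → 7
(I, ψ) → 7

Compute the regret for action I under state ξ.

9

Best payoff under ξ is 12.
Regret = 12 − 3 = 9.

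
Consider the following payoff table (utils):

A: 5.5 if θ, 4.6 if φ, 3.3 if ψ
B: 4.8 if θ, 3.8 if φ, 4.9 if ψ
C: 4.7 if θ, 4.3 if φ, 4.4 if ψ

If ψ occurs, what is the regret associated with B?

0.0

Best payoff under ψ is 4.9.
Regret = 4.9 − 4.9 = 0.0.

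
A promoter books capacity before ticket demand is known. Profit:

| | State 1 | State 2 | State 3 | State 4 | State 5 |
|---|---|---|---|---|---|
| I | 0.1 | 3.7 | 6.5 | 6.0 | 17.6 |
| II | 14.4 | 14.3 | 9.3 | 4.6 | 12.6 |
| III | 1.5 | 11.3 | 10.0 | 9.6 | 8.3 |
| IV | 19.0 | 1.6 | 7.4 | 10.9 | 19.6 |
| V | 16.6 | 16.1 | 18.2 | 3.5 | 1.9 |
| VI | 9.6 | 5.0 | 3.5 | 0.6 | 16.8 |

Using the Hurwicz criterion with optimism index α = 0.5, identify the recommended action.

IV

I: 0.5·17.6 + 0.5·0.1 = 8.85
II: 0.5·14.4 + 0.5·4.6 = 9.5
III: 0.5·11.3 + 0.5·1.5 = 6.4
IV: 0.5·19.6 + 0.5·1.6 = 10.6
V: 0.5·18.2 + 0.5·1.9 = 10.05
VI: 0.5·16.8 + 0.5·0.6 = 8.7
Highest Hurwicz score = 10.6 → IV.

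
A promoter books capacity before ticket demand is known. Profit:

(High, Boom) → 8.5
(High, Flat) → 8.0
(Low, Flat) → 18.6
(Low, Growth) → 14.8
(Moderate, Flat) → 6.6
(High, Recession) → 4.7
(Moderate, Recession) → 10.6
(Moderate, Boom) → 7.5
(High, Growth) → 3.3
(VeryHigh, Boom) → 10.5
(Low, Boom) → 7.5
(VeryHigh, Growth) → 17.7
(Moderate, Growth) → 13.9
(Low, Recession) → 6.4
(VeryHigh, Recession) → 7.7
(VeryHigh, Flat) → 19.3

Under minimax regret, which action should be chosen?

VeryHigh

Column bests: Recession=10.6, Flat=19.3, Growth=17.7, Boom=10.5.
Low regrets: 4.2, 0.7, 2.9, 3.0 → max 4.2
Moderate regrets: 0.0, 12.7, 3.8, 3.0 → max 12.7
High regrets: 5.9, 11.3, 14.4, 2.0 → max 14.4
VeryHigh regrets: 2.9, 0.0, 0.0, 0.0 → max 2.9
Smallest max regret = 2.9 → VeryHigh.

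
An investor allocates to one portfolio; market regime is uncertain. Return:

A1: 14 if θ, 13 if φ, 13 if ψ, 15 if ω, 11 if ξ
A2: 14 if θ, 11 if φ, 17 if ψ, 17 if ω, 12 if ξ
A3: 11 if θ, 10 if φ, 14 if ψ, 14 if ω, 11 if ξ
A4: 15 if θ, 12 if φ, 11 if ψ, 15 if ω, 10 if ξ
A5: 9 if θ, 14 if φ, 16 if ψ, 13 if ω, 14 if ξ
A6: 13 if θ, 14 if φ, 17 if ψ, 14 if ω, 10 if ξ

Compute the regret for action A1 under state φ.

Best payoff under φ is 14.
Regret = 14 − 13 = 1.

1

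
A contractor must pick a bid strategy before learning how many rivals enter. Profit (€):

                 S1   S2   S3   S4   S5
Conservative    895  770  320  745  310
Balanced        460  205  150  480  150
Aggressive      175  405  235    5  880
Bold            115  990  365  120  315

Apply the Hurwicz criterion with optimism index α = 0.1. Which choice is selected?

Conservative: 0.1·895 + 0.9·310 = 368.5
Balanced: 0.1·480 + 0.9·150 = 183
Aggressive: 0.1·880 + 0.9·5 = 92.5
Bold: 0.1·990 + 0.9·115 = 202.5
Highest Hurwicz score = 368.5 → Conservative.

Conservative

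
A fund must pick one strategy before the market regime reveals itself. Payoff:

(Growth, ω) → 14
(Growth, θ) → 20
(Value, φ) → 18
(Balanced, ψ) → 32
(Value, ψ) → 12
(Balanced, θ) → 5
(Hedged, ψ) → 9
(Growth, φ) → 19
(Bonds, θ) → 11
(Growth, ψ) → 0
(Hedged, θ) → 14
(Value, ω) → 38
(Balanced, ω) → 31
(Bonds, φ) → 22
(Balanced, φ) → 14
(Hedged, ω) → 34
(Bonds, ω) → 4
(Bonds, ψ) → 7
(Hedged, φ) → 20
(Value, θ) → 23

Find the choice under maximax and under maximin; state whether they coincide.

maximax → Value; maximin → Value (agree)

Row maxima: Balanced=32, Bonds=22, Growth=20, Hedged=34, Value=38
Best best-case = 38 → Value.
Row minima: Balanced=5, Bonds=4, Growth=0, Hedged=9, Value=12
Best worst-case = 12 → Value.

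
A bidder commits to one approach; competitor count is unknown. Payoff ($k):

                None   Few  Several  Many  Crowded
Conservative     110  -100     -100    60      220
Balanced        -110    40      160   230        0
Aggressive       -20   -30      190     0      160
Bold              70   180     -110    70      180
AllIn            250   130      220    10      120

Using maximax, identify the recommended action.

AllIn

Row maxima: Conservative=220, Balanced=230, Aggressive=190, Bold=180, AllIn=250
Best best-case = 250 → AllIn.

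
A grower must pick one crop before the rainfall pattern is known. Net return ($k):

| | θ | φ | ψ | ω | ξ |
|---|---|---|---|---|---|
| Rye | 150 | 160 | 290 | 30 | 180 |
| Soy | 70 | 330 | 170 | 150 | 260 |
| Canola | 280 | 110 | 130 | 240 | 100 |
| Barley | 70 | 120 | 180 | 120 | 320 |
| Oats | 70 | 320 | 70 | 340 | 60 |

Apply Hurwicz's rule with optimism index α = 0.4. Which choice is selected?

Soy

Rye: 0.4·290 + 0.6·30 = 134
Soy: 0.4·330 + 0.6·70 = 174
Canola: 0.4·280 + 0.6·100 = 172
Barley: 0.4·320 + 0.6·70 = 170
Oats: 0.4·340 + 0.6·60 = 172
Highest Hurwicz score = 174 → Soy.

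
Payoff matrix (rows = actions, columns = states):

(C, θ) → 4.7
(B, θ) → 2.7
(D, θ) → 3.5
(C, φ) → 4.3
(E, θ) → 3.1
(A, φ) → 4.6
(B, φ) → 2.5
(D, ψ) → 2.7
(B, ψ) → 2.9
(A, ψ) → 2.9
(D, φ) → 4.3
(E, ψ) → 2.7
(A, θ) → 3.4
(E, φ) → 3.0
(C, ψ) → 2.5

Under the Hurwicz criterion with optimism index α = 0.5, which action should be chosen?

A

A: 0.5·4.6 + 0.5·2.9 = 3.75
B: 0.5·2.9 + 0.5·2.5 = 2.7
C: 0.5·4.7 + 0.5·2.5 = 3.6
D: 0.5·4.3 + 0.5·2.7 = 3.5
E: 0.5·3.1 + 0.5·2.7 = 2.9
Highest Hurwicz score = 3.75 → A.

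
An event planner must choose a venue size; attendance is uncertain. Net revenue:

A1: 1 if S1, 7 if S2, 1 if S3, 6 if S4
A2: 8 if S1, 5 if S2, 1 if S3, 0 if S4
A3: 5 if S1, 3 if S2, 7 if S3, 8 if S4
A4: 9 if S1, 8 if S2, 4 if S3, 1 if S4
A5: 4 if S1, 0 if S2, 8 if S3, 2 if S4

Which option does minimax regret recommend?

A3

Column bests: S1=9, S2=8, S3=8, S4=8.
A1 regrets: 8, 1, 7, 2 → max 8
A2 regrets: 1, 3, 7, 8 → max 8
A3 regrets: 4, 5, 1, 0 → max 5
A4 regrets: 0, 0, 4, 7 → max 7
A5 regrets: 5, 8, 0, 6 → max 8
Smallest max regret = 5 → A3.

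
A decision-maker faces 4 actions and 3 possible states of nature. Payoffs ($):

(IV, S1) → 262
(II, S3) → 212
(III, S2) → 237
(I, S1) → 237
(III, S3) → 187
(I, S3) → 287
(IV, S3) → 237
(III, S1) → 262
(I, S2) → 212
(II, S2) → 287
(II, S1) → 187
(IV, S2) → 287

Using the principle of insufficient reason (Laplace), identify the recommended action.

Row averages: I=736/3, II=686/3, III=686/3, IV=262
Highest average = 262 → IV.

IV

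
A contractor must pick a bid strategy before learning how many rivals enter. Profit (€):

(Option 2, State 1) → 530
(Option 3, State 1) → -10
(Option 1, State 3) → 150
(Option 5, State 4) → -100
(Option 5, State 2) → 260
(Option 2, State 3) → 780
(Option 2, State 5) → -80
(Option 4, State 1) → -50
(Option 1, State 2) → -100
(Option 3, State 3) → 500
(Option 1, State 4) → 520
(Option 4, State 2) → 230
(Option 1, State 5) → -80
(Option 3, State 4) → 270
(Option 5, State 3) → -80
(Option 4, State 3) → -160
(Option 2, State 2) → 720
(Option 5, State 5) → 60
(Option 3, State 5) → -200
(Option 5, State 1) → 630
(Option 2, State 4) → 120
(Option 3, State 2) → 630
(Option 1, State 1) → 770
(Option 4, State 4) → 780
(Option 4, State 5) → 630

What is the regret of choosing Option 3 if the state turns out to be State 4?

510

Best payoff under State 4 is 780.
Regret = 780 − 270 = 510.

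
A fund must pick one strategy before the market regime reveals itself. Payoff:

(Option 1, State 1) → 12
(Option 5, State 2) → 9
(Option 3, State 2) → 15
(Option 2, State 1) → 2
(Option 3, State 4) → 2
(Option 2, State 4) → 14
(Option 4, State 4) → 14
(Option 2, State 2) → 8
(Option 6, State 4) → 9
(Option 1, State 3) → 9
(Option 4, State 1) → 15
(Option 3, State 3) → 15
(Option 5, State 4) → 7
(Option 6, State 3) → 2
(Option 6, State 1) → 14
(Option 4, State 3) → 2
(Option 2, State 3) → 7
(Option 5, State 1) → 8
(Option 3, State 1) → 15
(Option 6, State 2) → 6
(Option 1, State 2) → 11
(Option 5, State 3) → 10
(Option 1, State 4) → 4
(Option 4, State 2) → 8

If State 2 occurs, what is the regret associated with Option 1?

Best payoff under State 2 is 15.
Regret = 15 − 11 = 4.

4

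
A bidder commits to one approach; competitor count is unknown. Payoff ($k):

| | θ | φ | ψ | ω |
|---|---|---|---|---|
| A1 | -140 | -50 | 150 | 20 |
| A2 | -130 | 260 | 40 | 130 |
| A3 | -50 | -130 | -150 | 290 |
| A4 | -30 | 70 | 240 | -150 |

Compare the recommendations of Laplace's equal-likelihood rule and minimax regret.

laplace → A2; minimax regret → A2 (agree)

Row averages: A1=-5, A2=75, A3=-10, A4=32.5
Highest average = 75 → A2.
Column bests: θ=-30, φ=260, ψ=240, ω=290.
A1 regrets: 110, 310, 90, 270 → max 310
A2 regrets: 100, 0, 200, 160 → max 200
A3 regrets: 20, 390, 390, 0 → max 390
A4 regrets: 0, 190, 0, 440 → max 440
Smallest max regret = 200 → A2.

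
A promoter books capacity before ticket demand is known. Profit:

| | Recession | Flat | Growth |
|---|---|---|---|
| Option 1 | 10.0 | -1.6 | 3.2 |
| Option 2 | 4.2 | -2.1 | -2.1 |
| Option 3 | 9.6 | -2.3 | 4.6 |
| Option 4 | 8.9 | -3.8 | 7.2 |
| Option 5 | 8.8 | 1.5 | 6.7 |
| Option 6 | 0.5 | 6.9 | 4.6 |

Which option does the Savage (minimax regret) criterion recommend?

Option 5

Column bests: Recession=10.0, Flat=6.9, Growth=7.2.
Option 1 regrets: 0.0, 8.5, 4.0 → max 8.5
Option 2 regrets: 5.8, 9.0, 9.3 → max 9.3
Option 3 regrets: 0.4, 9.2, 2.6 → max 9.2
Option 4 regrets: 1.1, 10.7, 0.0 → max 10.7
Option 5 regrets: 1.2, 5.4, 0.5 → max 5.4
Option 6 regrets: 9.5, 0.0, 2.6 → max 9.5
Smallest max regret = 5.4 → Option 5.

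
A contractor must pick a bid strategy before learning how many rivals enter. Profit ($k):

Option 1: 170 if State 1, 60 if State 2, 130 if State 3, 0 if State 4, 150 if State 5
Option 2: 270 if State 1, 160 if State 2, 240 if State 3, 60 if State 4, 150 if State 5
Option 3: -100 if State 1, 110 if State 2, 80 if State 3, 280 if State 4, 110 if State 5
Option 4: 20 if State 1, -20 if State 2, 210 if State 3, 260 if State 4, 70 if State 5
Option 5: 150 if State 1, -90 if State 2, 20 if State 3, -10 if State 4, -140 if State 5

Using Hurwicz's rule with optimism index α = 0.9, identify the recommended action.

Option 1: 0.9·170 + 0.1·0 = 153
Option 2: 0.9·270 + 0.1·60 = 249
Option 3: 0.9·280 + 0.1·(-100) = 242
Option 4: 0.9·260 + 0.1·(-20) = 232
Option 5: 0.9·150 + 0.1·(-140) = 121
Highest Hurwicz score = 249 → Option 2.

Option 2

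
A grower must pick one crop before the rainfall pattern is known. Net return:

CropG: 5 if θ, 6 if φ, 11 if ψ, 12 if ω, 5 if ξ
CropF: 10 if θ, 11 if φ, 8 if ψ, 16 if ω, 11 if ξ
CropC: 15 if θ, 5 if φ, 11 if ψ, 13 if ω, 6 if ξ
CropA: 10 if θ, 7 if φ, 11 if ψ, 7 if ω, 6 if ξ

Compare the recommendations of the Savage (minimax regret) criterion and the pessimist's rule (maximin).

Column bests: θ=15, φ=11, ψ=11, ω=16, ξ=11.
CropG regrets: 10, 5, 0, 4, 6 → max 10
CropF regrets: 5, 0, 3, 0, 0 → max 5
CropC regrets: 0, 6, 0, 3, 5 → max 6
CropA regrets: 5, 4, 0, 9, 5 → max 9
Smallest max regret = 5 → CropF.
Row minima: CropG=5, CropF=8, CropC=5, CropA=6
Best worst-case = 8 → CropF.

minimax regret → CropF; maximin → CropF (agree)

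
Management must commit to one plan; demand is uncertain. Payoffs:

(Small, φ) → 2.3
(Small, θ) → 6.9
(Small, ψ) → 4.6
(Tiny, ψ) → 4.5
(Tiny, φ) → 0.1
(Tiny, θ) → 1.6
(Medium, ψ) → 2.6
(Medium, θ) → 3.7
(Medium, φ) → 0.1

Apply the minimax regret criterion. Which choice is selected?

Column bests: θ=6.9, φ=2.3, ψ=4.6.
Tiny regrets: 5.3, 2.2, 0.1 → max 5.3
Small regrets: 0.0, 0.0, 0.0 → max 0.0
Medium regrets: 3.2, 2.2, 2.0 → max 3.2
Smallest max regret = 0.0 → Small.

Small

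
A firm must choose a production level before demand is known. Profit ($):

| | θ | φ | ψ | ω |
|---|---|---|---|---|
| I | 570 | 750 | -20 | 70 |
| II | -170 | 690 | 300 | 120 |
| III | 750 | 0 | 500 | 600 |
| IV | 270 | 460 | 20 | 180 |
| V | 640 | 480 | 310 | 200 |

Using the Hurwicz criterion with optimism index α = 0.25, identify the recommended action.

V

I: 0.25·750 + 0.75·(-20) = 172.5
II: 0.25·690 + 0.75·(-170) = 45
III: 0.25·750 + 0.75·0 = 187.5
IV: 0.25·460 + 0.75·20 = 130
V: 0.25·640 + 0.75·200 = 310
Highest Hurwicz score = 310 → V.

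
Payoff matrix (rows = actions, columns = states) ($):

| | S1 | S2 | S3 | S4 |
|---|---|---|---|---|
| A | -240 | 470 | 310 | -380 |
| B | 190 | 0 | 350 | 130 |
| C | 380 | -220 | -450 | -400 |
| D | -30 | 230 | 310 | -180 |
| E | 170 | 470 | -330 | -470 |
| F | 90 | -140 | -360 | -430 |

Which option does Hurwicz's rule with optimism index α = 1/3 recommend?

A: 1/3·470 + 2/3·(-380) = -290/3
B: 1/3·350 + 2/3·0 = 350/3
C: 1/3·380 + 2/3·(-450) = -520/3
D: 1/3·310 + 2/3·(-180) = -50/3
E: 1/3·470 + 2/3·(-470) = -470/3
F: 1/3·90 + 2/3·(-430) = -770/3
Highest Hurwicz score = 350/3 → B.

B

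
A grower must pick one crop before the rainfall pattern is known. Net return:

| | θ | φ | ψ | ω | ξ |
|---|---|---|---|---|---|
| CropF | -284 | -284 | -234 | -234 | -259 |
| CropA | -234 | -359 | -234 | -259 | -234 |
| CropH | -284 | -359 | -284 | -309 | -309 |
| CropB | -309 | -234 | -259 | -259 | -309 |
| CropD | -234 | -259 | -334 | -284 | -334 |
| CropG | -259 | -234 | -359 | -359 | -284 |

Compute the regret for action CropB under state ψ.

25

Best payoff under ψ is -234.
Regret = -234 − (-259) = 25.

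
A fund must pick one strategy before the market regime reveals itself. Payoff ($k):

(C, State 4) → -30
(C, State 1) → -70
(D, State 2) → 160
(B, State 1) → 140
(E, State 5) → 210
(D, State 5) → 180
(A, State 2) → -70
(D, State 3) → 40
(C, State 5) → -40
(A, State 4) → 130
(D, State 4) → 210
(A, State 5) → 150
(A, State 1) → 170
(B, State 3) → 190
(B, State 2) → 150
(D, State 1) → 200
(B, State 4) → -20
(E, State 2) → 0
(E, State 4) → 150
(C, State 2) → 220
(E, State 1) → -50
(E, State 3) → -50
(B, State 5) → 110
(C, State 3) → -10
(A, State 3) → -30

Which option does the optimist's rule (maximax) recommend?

Row maxima: A=170, B=190, C=220, D=210, E=210
Best best-case = 220 → C.

C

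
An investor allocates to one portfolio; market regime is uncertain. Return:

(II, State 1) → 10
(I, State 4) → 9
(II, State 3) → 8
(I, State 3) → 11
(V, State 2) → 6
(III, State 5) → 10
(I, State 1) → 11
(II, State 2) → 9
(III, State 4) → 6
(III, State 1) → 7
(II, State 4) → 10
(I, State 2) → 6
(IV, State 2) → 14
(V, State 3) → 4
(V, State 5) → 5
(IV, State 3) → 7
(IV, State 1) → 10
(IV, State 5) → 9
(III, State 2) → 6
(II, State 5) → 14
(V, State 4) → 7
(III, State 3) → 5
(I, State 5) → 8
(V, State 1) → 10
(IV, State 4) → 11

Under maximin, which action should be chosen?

Row minima: I=6, II=8, III=5, IV=7, V=4
Best worst-case = 8 → II.

II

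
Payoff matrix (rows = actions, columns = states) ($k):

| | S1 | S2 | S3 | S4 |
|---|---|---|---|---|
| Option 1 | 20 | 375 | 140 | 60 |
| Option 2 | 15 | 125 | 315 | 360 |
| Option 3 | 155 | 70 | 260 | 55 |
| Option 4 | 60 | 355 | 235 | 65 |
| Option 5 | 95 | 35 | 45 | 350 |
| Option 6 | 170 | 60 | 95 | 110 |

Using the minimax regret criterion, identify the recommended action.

Option 2

Column bests: S1=170, S2=375, S3=315, S4=360.
Option 1 regrets: 150, 0, 175, 300 → max 300
Option 2 regrets: 155, 250, 0, 0 → max 250
Option 3 regrets: 15, 305, 55, 305 → max 305
Option 4 regrets: 110, 20, 80, 295 → max 295
Option 5 regrets: 75, 340, 270, 10 → max 340
Option 6 regrets: 0, 315, 220, 250 → max 315
Smallest max regret = 250 → Option 2.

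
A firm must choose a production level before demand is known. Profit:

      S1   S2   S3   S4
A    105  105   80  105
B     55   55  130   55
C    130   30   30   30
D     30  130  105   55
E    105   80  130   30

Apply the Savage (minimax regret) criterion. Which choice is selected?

Column bests: S1=130, S2=130, S3=130, S4=105.
A regrets: 25, 25, 50, 0 → max 50
B regrets: 75, 75, 0, 50 → max 75
C regrets: 0, 100, 100, 75 → max 100
D regrets: 100, 0, 25, 50 → max 100
E regrets: 25, 50, 0, 75 → max 75
Smallest max regret = 50 → A.

A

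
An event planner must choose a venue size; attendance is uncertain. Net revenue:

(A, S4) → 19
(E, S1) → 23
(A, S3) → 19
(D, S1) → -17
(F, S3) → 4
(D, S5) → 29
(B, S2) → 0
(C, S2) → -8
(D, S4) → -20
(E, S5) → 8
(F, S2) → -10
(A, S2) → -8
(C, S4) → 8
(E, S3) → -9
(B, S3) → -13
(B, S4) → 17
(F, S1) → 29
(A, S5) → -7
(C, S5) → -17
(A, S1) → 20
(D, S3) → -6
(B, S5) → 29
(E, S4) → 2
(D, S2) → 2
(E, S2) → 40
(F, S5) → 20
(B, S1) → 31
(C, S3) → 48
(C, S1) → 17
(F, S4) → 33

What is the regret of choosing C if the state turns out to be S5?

46

Best payoff under S5 is 29.
Regret = 29 − (-17) = 46.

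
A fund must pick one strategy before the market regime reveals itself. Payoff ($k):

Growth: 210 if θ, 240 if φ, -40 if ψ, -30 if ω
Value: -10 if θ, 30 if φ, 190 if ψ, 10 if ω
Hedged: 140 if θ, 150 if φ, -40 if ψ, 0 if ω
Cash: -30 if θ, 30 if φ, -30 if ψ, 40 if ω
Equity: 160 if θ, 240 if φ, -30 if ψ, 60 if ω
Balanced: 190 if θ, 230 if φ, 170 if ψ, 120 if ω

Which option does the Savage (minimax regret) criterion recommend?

Balanced

Column bests: θ=210, φ=240, ψ=190, ω=120.
Growth regrets: 0, 0, 230, 150 → max 230
Value regrets: 220, 210, 0, 110 → max 220
Hedged regrets: 70, 90, 230, 120 → max 230
Cash regrets: 240, 210, 220, 80 → max 240
Equity regrets: 50, 0, 220, 60 → max 220
Balanced regrets: 20, 10, 20, 0 → max 20
Smallest max regret = 20 → Balanced.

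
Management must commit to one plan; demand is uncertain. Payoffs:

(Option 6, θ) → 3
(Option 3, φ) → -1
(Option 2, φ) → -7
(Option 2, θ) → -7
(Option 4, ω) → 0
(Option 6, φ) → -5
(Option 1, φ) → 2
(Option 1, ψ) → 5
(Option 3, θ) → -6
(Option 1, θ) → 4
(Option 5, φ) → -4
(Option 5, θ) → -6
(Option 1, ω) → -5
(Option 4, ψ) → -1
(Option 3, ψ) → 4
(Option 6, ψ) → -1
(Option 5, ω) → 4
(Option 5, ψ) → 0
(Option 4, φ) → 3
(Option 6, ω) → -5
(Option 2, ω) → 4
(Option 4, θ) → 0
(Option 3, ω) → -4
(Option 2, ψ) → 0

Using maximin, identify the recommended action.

Option 4

Row minima: Option 1=-5, Option 2=-7, Option 3=-6, Option 4=-1, Option 5=-6, Option 6=-5
Best worst-case = -1 → Option 4.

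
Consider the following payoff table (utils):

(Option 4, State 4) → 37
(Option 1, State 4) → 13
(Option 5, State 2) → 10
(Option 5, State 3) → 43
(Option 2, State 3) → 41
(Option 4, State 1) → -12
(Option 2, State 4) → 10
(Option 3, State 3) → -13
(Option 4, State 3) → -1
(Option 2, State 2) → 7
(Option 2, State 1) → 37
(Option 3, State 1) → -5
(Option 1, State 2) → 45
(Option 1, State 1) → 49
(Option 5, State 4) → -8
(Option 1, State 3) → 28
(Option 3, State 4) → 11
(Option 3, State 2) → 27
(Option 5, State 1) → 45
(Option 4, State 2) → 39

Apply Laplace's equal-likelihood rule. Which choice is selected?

Row averages: Option 1=33.75, Option 2=23.75, Option 3=5, Option 4=15.75, Option 5=22.5
Highest average = 33.75 → Option 1.

Option 1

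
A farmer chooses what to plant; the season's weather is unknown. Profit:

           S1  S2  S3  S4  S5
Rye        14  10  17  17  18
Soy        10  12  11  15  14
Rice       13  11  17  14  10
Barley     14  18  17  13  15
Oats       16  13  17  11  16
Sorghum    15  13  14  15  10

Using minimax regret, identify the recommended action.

Barley

Column bests: S1=16, S2=18, S3=17, S4=17, S5=18.
Rye regrets: 2, 8, 0, 0, 0 → max 8
Soy regrets: 6, 6, 6, 2, 4 → max 6
Rice regrets: 3, 7, 0, 3, 8 → max 8
Barley regrets: 2, 0, 0, 4, 3 → max 4
Oats regrets: 0, 5, 0, 6, 2 → max 6
Sorghum regrets: 1, 5, 3, 2, 8 → max 8
Smallest max regret = 4 → Barley.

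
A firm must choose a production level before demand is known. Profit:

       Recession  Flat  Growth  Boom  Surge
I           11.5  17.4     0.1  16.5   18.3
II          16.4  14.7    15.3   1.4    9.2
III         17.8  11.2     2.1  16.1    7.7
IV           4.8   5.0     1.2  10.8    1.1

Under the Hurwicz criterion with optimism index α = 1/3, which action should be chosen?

III

I: 1/3·18.3 + 2/3·0.1 = 37/6
II: 1/3·16.4 + 2/3·1.4 = 6.4
III: 1/3·17.8 + 2/3·2.1 = 22/3
IV: 1/3·10.8 + 2/3·1.1 = 13/3
Highest Hurwicz score = 22/3 → III.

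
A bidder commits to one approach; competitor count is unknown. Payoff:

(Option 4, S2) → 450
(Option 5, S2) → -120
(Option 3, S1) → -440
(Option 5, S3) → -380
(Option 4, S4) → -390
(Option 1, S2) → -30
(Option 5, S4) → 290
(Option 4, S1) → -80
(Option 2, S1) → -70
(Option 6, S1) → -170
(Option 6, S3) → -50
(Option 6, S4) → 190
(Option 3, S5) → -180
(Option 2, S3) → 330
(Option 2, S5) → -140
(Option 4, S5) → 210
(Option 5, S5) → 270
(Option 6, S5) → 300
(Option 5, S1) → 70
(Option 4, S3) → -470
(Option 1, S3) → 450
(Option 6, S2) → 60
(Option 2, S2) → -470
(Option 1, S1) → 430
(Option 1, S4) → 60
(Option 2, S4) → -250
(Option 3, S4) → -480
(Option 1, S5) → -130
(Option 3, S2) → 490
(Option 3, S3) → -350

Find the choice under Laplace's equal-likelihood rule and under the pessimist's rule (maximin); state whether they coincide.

laplace → Option 1; maximin → Option 1 (agree)

Row averages: Option 1=156, Option 2=-120, Option 3=-192, Option 4=-56, Option 5=26, Option 6=66
Highest average = 156 → Option 1.
Row minima: Option 1=-130, Option 2=-470, Option 3=-480, Option 4=-470, Option 5=-380, Option 6=-170
Best worst-case = -130 → Option 1.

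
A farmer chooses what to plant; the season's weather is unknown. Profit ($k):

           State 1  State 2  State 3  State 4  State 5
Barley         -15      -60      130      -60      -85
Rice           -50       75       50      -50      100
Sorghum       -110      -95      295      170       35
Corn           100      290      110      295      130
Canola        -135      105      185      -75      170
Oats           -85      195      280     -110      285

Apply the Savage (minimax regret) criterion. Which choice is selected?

Column bests: State 1=100, State 2=290, State 3=295, State 4=295, State 5=285.
Barley regrets: 115, 350, 165, 355, 370 → max 370
Rice regrets: 150, 215, 245, 345, 185 → max 345
Sorghum regrets: 210, 385, 0, 125, 250 → max 385
Corn regrets: 0, 0, 185, 0, 155 → max 185
Canola regrets: 235, 185, 110, 370, 115 → max 370
Oats regrets: 185, 95, 15, 405, 0 → max 405
Smallest max regret = 185 → Corn.

Corn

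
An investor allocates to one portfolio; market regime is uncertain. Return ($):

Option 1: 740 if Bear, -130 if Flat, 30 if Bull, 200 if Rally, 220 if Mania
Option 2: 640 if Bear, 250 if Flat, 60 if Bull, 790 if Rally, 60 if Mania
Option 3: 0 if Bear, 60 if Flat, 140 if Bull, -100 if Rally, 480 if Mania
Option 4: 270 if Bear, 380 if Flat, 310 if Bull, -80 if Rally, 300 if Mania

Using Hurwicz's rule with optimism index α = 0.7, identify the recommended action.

Option 2

Option 1: 0.7·740 + 0.3·(-130) = 479
Option 2: 0.7·790 + 0.3·60 = 571
Option 3: 0.7·480 + 0.3·(-100) = 306
Option 4: 0.7·380 + 0.3·(-80) = 242
Highest Hurwicz score = 571 → Option 2.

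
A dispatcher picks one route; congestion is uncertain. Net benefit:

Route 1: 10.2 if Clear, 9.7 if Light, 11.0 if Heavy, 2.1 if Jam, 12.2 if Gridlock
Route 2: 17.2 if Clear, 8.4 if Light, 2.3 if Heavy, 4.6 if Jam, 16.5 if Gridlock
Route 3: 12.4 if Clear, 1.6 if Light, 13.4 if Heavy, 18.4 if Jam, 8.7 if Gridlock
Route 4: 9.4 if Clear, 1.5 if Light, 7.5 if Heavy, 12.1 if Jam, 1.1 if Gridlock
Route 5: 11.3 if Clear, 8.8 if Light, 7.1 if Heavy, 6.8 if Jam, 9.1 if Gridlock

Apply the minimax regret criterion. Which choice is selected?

Column bests: Clear=17.2, Light=9.7, Heavy=13.4, Jam=18.4, Gridlock=16.5.
Route 1 regrets: 7.0, 0.0, 2.4, 16.3, 4.3 → max 16.3
Route 2 regrets: 0.0, 1.3, 11.1, 13.8, 0.0 → max 13.8
Route 3 regrets: 4.8, 8.1, 0.0, 0.0, 7.8 → max 8.1
Route 4 regrets: 7.8, 8.2, 5.9, 6.3, 15.4 → max 15.4
Route 5 regrets: 5.9, 0.9, 6.3, 11.6, 7.4 → max 11.6
Smallest max regret = 8.1 → Route 3.

Route 3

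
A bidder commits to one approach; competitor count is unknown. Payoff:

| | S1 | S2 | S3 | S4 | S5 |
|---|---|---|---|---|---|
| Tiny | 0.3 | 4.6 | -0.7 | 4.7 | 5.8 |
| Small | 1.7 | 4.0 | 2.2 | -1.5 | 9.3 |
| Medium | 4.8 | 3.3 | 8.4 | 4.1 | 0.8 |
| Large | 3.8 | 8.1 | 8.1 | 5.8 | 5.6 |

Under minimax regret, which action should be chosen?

Column bests: S1=4.8, S2=8.1, S3=8.4, S4=5.8, S5=9.3.
Tiny regrets: 4.5, 3.5, 9.1, 1.1, 3.5 → max 9.1
Small regrets: 3.1, 4.1, 6.2, 7.3, 0.0 → max 7.3
Medium regrets: 0.0, 4.8, 0.0, 1.7, 8.5 → max 8.5
Large regrets: 1.0, 0.0, 0.3, 0.0, 3.7 → max 3.7
Smallest max regret = 3.7 → Large.

Large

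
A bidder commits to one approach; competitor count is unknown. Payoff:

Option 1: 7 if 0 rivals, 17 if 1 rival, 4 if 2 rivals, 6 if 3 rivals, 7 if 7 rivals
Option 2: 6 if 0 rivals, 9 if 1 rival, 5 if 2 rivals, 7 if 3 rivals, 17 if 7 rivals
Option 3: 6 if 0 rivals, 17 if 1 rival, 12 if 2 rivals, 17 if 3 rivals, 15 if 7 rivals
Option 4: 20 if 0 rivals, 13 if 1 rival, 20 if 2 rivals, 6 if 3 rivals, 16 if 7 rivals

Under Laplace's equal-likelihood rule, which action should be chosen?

Row averages: Option 1=8.2, Option 2=8.8, Option 3=13.4, Option 4=15
Highest average = 15 → Option 4.

Option 4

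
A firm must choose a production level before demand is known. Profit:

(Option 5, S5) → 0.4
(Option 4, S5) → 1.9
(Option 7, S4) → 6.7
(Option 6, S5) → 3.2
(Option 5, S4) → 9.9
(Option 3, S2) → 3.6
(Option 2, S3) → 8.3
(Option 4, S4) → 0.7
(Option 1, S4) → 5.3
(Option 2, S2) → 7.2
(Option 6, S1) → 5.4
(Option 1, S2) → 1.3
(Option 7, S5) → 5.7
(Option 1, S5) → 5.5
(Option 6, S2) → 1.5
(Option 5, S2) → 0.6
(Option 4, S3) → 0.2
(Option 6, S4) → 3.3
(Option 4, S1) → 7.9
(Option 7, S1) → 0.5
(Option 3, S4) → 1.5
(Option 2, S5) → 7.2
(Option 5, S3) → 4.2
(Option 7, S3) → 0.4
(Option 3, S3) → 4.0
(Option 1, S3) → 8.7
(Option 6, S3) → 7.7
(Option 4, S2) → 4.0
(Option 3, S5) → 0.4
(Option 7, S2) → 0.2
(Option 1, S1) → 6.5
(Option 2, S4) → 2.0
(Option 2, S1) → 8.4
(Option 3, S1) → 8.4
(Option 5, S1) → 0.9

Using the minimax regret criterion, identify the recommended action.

Column bests: S1=8.4, S2=7.2, S3=8.7, S4=9.9, S5=7.2.
Option 1 regrets: 1.9, 5.9, 0.0, 4.6, 1.7 → max 5.9
Option 2 regrets: 0.0, 0.0, 0.4, 7.9, 0.0 → max 7.9
Option 3 regrets: 0.0, 3.6, 4.7, 8.4, 6.8 → max 8.4
Option 4 regrets: 0.5, 3.2, 8.5, 9.2, 5.3 → max 9.2
Option 5 regrets: 7.5, 6.6, 4.5, 0.0, 6.8 → max 7.5
Option 6 regrets: 3.0, 5.7, 1.0, 6.6, 4.0 → max 6.6
Option 7 regrets: 7.9, 7.0, 8.3, 3.2, 1.5 → max 8.3
Smallest max regret = 5.9 → Option 1.

Option 1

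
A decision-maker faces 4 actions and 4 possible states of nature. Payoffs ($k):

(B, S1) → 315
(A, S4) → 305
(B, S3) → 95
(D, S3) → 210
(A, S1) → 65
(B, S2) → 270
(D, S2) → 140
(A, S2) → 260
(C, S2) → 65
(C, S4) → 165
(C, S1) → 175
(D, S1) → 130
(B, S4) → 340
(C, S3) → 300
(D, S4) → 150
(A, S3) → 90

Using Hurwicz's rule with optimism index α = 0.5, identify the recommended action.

B

A: 0.5·305 + 0.5·65 = 185
B: 0.5·340 + 0.5·95 = 217.5
C: 0.5·300 + 0.5·65 = 182.5
D: 0.5·210 + 0.5·130 = 170
Highest Hurwicz score = 217.5 → B.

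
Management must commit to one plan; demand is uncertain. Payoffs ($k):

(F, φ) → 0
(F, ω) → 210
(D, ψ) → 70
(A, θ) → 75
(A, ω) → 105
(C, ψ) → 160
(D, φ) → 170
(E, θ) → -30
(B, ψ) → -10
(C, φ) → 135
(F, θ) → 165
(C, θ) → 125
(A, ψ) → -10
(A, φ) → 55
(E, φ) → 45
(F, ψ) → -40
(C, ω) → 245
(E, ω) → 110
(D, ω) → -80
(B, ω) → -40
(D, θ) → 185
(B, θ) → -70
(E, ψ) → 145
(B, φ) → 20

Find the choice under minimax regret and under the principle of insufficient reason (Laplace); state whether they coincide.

minimax regret → C; laplace → C (agree)

Column bests: θ=185, φ=170, ψ=160, ω=245.
A regrets: 110, 115, 170, 140 → max 170
B regrets: 255, 150, 170, 285 → max 285
C regrets: 60, 35, 0, 0 → max 60
D regrets: 0, 0, 90, 325 → max 325
E regrets: 215, 125, 15, 135 → max 215
F regrets: 20, 170, 200, 35 → max 200
Smallest max regret = 60 → C.
Row averages: A=56.25, B=-25, C=166.25, D=86.25, E=67.5, F=83.75
Highest average = 166.25 → C.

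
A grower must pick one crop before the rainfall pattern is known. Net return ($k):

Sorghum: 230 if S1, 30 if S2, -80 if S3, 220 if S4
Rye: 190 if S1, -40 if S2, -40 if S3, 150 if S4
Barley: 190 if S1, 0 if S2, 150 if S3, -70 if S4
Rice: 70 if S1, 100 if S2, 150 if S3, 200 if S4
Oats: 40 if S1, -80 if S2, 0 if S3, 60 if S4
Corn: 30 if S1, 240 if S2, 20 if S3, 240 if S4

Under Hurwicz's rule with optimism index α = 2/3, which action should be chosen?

Corn

Sorghum: 2/3·230 + 1/3·(-80) = 380/3
Rye: 2/3·190 + 1/3·(-40) = 340/3
Barley: 2/3·190 + 1/3·(-70) = 310/3
Rice: 2/3·200 + 1/3·70 = 470/3
Oats: 2/3·60 + 1/3·(-80) = 40/3
Corn: 2/3·240 + 1/3·20 = 500/3
Highest Hurwicz score = 500/3 → Corn.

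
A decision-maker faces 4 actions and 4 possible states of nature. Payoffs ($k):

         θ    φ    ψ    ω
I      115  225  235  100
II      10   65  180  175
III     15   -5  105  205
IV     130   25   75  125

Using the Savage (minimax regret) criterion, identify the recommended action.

I

Column bests: θ=130, φ=225, ψ=235, ω=205.
I regrets: 15, 0, 0, 105 → max 105
II regrets: 120, 160, 55, 30 → max 160
III regrets: 115, 230, 130, 0 → max 230
IV regrets: 0, 200, 160, 80 → max 200
Smallest max regret = 105 → I.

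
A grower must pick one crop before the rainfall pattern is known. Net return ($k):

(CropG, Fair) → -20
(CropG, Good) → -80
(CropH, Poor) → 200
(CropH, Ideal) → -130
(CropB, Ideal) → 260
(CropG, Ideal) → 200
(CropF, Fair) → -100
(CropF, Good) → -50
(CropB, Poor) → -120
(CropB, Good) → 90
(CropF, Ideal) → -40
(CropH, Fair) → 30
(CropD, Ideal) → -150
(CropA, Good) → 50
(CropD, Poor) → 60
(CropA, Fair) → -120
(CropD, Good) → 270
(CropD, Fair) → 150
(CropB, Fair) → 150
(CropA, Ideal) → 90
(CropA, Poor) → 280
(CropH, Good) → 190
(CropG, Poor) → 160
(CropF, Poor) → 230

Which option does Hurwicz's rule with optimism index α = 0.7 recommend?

CropA

CropD: 0.7·270 + 0.3·(-150) = 144
CropF: 0.7·230 + 0.3·(-100) = 131
CropA: 0.7·280 + 0.3·(-120) = 160
CropG: 0.7·200 + 0.3·(-80) = 116
CropH: 0.7·200 + 0.3·(-130) = 101
CropB: 0.7·260 + 0.3·(-120) = 146
Highest Hurwicz score = 160 → CropA.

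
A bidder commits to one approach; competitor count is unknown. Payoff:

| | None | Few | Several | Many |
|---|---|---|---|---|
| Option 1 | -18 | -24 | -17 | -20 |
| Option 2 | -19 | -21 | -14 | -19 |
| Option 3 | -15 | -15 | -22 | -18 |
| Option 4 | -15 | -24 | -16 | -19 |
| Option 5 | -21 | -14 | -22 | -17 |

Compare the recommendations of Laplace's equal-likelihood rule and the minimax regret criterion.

Row averages: Option 1=-19.75, Option 2=-18.25, Option 3=-17.5, Option 4=-18.5, Option 5=-18.5
Highest average = -17.5 → Option 3.
Column bests: None=-15, Few=-14, Several=-14, Many=-17.
Option 1 regrets: 3, 10, 3, 3 → max 10
Option 2 regrets: 4, 7, 0, 2 → max 7
Option 3 regrets: 0, 1, 8, 1 → max 8
Option 4 regrets: 0, 10, 2, 2 → max 10
Option 5 regrets: 6, 0, 8, 0 → max 8
Smallest max regret = 7 → Option 2.

laplace → Option 3; minimax regret → Option 2 (disagree)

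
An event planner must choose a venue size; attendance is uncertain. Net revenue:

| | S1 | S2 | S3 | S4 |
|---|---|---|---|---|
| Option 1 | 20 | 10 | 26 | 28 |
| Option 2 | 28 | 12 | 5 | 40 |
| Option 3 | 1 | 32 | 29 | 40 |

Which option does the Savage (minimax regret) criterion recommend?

Option 1

Column bests: S1=28, S2=32, S3=29, S4=40.
Option 1 regrets: 8, 22, 3, 12 → max 22
Option 2 regrets: 0, 20, 24, 0 → max 24
Option 3 regrets: 27, 0, 0, 0 → max 27
Smallest max regret = 22 → Option 1.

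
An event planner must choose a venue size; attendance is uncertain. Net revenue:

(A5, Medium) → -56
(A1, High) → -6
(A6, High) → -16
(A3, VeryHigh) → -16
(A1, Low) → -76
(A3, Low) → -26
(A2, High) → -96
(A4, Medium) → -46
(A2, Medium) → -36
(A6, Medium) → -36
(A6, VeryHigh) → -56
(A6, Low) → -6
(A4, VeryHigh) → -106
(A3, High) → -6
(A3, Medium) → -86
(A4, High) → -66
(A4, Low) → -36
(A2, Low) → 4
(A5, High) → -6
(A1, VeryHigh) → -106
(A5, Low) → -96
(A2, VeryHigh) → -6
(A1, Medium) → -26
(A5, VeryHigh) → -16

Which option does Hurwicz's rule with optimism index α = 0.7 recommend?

A6

A1: 0.7·(-6) + 0.3·(-106) = -36
A2: 0.7·4 + 0.3·(-96) = -26
A3: 0.7·(-6) + 0.3·(-86) = -30
A4: 0.7·(-36) + 0.3·(-106) = -57
A5: 0.7·(-6) + 0.3·(-96) = -33
A6: 0.7·(-6) + 0.3·(-56) = -21
Highest Hurwicz score = -21 → A6.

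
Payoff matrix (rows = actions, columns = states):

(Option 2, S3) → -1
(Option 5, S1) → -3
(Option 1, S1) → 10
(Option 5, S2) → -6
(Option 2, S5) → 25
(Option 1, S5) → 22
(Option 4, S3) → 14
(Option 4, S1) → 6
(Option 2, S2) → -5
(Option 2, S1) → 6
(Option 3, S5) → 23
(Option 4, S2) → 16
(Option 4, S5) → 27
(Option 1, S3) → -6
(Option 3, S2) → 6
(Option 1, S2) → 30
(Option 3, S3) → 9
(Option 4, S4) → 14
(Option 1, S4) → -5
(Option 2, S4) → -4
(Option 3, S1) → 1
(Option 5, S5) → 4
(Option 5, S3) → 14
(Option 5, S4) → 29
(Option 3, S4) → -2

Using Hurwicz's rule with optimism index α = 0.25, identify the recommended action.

Option 1: 0.25·30 + 0.75·(-6) = 3
Option 2: 0.25·25 + 0.75·(-5) = 2.5
Option 3: 0.25·23 + 0.75·(-2) = 4.25
Option 4: 0.25·27 + 0.75·6 = 11.25
Option 5: 0.25·29 + 0.75·(-6) = 2.75
Highest Hurwicz score = 11.25 → Option 4.

Option 4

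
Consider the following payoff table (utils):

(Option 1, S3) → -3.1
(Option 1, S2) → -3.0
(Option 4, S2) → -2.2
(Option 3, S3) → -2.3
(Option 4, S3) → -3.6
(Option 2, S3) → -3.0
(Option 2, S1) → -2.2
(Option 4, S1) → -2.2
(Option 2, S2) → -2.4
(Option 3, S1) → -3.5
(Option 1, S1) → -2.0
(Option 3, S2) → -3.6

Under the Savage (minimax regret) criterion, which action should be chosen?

Column bests: S1=-2.0, S2=-2.2, S3=-2.3.
Option 1 regrets: 0.0, 0.8, 0.8 → max 0.8
Option 2 regrets: 0.2, 0.2, 0.7 → max 0.7
Option 3 regrets: 1.5, 1.4, 0.0 → max 1.5
Option 4 regrets: 0.2, 0.0, 1.3 → max 1.3
Smallest max regret = 0.7 → Option 2.

Option 2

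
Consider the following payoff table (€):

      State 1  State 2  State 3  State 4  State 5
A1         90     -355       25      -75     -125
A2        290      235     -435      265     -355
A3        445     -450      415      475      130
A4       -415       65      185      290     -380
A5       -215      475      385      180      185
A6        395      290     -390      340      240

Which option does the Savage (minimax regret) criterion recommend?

A5

Column bests: State 1=445, State 2=475, State 3=415, State 4=475, State 5=240.
A1 regrets: 355, 830, 390, 550, 365 → max 830
A2 regrets: 155, 240, 850, 210, 595 → max 850
A3 regrets: 0, 925, 0, 0, 110 → max 925
A4 regrets: 860, 410, 230, 185, 620 → max 860
A5 regrets: 660, 0, 30, 295, 55 → max 660
A6 regrets: 50, 185, 805, 135, 0 → max 805
Smallest max regret = 660 → A5.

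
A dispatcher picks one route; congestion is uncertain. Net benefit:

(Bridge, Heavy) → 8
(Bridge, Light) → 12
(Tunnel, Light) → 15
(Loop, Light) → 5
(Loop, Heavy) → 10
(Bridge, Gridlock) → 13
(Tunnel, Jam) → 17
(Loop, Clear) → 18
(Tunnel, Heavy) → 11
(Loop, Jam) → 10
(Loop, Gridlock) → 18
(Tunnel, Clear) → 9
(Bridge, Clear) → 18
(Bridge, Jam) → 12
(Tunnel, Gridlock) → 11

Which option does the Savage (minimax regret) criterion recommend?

Bridge

Column bests: Clear=18, Light=15, Heavy=11, Jam=17, Gridlock=18.
Bridge regrets: 0, 3, 3, 5, 5 → max 5
Tunnel regrets: 9, 0, 0, 0, 7 → max 9
Loop regrets: 0, 10, 1, 7, 0 → max 10
Smallest max regret = 5 → Bridge.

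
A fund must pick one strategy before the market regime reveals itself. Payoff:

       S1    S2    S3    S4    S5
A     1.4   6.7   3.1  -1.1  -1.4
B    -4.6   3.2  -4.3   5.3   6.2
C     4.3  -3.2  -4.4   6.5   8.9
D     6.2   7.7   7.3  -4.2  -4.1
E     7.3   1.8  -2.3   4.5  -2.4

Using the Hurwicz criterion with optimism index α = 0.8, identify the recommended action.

C

A: 0.8·6.7 + 0.2·(-1.4) = 5.08
B: 0.8·6.2 + 0.2·(-4.6) = 4.04
C: 0.8·8.9 + 0.2·(-4.4) = 6.24
D: 0.8·7.7 + 0.2·(-4.2) = 5.32
E: 0.8·7.3 + 0.2·(-2.4) = 5.36
Highest Hurwicz score = 6.24 → C.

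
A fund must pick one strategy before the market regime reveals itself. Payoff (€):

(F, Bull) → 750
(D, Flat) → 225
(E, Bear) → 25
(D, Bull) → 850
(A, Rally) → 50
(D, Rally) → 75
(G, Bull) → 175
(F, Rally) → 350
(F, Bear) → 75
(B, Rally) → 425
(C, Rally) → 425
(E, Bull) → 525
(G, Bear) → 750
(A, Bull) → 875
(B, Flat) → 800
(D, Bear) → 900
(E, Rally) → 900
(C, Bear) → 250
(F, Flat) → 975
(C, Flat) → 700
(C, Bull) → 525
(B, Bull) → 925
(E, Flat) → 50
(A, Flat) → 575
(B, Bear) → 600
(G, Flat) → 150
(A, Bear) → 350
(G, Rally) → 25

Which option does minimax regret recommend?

Column bests: Bear=900, Flat=975, Bull=925, Rally=900.
A regrets: 550, 400, 50, 850 → max 850
B regrets: 300, 175, 0, 475 → max 475
C regrets: 650, 275, 400, 475 → max 650
D regrets: 0, 750, 75, 825 → max 825
E regrets: 875, 925, 400, 0 → max 925
F regrets: 825, 0, 175, 550 → max 825
G regrets: 150, 825, 750, 875 → max 875
Smallest max regret = 475 → B.

B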